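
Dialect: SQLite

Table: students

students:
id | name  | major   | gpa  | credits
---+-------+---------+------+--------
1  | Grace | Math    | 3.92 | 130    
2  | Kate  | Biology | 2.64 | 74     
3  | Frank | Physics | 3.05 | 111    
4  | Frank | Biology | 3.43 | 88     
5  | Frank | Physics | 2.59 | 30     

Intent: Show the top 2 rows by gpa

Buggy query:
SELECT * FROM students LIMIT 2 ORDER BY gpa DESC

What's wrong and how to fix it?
Bug: LIMIT must come after ORDER BY

Fix: Sort with ORDER BY, then apply LIMIT

Corrected query:
SELECT * FROM students ORDER BY gpa DESC LIMIT 2

Result:
id | name  | major   | gpa  | credits
---+-------+---------+------+--------
1  | Grace | Math    | 3.92 | 130    
4  | Frank | Biology | 3.43 | 88     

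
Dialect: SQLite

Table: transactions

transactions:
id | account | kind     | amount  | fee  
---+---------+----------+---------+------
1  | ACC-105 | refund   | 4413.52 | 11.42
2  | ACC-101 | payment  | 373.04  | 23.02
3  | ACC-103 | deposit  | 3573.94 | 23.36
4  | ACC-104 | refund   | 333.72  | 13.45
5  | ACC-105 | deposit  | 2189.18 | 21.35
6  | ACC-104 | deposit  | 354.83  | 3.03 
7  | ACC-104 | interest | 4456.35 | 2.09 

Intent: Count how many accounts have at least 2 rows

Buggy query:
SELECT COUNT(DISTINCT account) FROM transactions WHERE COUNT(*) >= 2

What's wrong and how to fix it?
Bug: COUNT(*) cannot appear in WHERE; the per-group count doesn't exist yet

Fix: Group first with HAVING COUNT(*) >= 2, then COUNT the resulting groups

Corrected query:
SELECT COUNT(*) FROM (SELECT account FROM transactions GROUP BY account HAVING COUNT(*) >= 2)

Result:
COUNT(*)
--------
2       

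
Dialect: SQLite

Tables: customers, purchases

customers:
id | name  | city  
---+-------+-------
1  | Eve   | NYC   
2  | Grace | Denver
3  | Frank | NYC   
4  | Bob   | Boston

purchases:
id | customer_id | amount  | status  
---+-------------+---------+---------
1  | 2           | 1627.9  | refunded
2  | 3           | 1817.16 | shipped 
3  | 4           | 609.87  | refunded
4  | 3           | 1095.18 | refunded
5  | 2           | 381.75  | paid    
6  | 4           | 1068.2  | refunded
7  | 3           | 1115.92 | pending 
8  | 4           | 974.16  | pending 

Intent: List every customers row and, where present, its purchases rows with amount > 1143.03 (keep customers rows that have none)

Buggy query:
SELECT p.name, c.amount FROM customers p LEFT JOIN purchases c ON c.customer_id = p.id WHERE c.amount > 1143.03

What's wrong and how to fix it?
Bug: A WHERE condition on the right-hand table after LEFT JOIN drops unmatched parents

Fix: Put 'c.amount > 1143.03' in the JOIN's ON clause instead of WHERE

Corrected query:
SELECT p.name, c.amount FROM customers p LEFT JOIN purchases c ON c.customer_id = p.id AND c.amount > 1143.03

Result:
name  | amount 
------+--------
Eve   | NULL   
Grace | 1627.9 
Frank | 1817.16
Bob   | NULL   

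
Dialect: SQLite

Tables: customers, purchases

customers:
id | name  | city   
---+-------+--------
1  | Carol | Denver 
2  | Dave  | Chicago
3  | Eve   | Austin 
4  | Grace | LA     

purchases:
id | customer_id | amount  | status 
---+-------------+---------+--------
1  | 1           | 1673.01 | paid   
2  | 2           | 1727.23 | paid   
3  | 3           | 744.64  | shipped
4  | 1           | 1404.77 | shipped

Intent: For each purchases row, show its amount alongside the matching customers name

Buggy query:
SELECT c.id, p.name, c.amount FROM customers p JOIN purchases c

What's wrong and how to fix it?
Bug: Missing join condition: each purchases row is matched to all customers rows instead of just its own

Fix: Add ON c.customer_id = p.id to the JOIN

Corrected query:
SELECT c.id, p.name, c.amount FROM customers p JOIN purchases c ON c.customer_id = p.id

Result:
id | name  | amount 
---+-------+--------
1  | Carol | 1673.01
2  | Dave  | 1727.23
3  | Eve   | 744.64 
4  | Carol | 1404.77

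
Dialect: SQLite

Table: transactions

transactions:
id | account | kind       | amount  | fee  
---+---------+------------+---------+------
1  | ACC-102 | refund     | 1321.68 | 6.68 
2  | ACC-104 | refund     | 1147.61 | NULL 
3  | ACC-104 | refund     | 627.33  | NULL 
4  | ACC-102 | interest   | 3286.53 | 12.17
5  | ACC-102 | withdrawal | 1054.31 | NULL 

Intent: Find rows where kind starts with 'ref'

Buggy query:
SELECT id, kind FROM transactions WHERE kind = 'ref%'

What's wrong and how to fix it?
Bug: '=' compares the literal string including the % character; pattern matching needs LIKE

Fix: Replace '=' with LIKE so 'ref%' is treated as a pattern

Corrected query:
SELECT id, kind FROM transactions WHERE kind LIKE 'ref%'

Result:
id | kind  
---+-------
1  | refund
2  | refund
3  | refund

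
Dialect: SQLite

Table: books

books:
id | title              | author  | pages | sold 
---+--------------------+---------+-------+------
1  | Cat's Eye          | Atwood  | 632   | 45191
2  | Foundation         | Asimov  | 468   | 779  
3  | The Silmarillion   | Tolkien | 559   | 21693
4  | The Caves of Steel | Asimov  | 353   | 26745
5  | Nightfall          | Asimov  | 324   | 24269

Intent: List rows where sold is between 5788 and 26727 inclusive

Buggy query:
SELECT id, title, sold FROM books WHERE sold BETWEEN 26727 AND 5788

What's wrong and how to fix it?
Bug: BETWEEN expects the lower bound first; with 26727 AND 5788 the range is empty

Fix: Write BETWEEN 5788 AND 26727

Corrected query:
SELECT id, title, sold FROM books WHERE sold BETWEEN 5788 AND 26727

Result:
id | title            | sold 
---+------------------+------
3  | The Silmarillion | 21693
5  | Nightfall        | 24269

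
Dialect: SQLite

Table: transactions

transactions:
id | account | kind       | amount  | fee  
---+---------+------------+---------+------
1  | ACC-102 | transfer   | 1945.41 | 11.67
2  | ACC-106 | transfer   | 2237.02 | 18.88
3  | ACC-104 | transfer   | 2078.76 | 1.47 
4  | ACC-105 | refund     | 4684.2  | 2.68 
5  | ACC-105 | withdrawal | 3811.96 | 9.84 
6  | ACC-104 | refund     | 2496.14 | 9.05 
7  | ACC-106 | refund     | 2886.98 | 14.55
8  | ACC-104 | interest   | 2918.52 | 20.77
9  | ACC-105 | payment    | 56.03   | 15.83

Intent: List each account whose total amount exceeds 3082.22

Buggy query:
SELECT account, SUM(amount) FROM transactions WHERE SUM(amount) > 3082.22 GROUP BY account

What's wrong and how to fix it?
Bug: Aggregate functions cannot appear in a WHERE clause

Fix: Move the aggregate condition to a HAVING clause

Corrected query:
SELECT account, SUM(amount) FROM transactions GROUP BY account HAVING SUM(amount) > 3082.22

Result:
account | SUM(amount)
--------+------------
ACC-104 | 7493.42    
ACC-105 | 8552.19    
ACC-106 | 5124       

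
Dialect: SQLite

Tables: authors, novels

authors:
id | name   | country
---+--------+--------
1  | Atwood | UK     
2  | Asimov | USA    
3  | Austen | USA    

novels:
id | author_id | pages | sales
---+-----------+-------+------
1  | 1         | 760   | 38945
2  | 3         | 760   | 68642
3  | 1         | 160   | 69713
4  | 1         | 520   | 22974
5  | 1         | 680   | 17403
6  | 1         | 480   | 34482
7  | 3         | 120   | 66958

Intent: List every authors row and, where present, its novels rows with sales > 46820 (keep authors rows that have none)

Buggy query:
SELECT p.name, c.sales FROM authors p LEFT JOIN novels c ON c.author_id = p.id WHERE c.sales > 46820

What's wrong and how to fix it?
Bug: Filtering c.sales in WHERE discards the NULL rows produced by LEFT JOIN, turning it into an inner join

Fix: Put 'c.sales > 46820' in the JOIN's ON clause instead of WHERE

Corrected query:
SELECT p.name, c.sales FROM authors p LEFT JOIN novels c ON c.author_id = p.id AND c.sales > 46820

Result:
name   | sales
-------+------
Atwood | 69713
Asimov | NULL 
Austen | 66958
Austen | 68642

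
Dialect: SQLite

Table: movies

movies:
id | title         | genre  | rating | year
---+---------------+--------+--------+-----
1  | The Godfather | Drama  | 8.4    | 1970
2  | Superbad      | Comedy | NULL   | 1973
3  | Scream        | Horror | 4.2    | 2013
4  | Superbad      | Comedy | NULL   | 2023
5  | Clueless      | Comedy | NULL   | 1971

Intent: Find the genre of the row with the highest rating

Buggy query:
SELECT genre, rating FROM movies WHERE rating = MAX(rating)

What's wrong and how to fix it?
Bug: MAX(rating) is an aggregate and cannot be used directly in WHERE

Fix: Wrap MAX in a scalar subquery so WHERE compares against a single value

Corrected query:
SELECT genre, rating FROM movies WHERE rating = (SELECT MAX(rating) FROM movies)

Result:
genre | rating
------+-------
Drama | 8.4   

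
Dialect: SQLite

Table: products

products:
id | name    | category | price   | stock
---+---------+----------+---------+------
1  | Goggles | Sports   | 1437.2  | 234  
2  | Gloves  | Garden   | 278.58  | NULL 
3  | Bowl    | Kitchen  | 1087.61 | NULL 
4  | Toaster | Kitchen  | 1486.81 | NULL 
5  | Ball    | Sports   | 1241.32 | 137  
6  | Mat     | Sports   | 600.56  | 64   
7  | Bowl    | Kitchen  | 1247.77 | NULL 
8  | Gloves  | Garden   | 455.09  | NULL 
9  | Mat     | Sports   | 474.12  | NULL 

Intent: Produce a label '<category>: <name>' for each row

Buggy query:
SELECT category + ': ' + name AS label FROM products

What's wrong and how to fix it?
Bug: SQLite uses || for string concatenation; + coerces text to numbers (yielding 0)

Fix: Replace + with || to concatenate text

Corrected query:
SELECT category || ': ' || name AS label FROM products

Result:
label           
----------------
Sports: Goggles 
Garden: Gloves  
Kitchen: Bowl   
Kitchen: Toaster
Sports: Ball    
Sports: Mat     
Kitchen: Bowl   
Garden: Gloves  
Sports: Mat     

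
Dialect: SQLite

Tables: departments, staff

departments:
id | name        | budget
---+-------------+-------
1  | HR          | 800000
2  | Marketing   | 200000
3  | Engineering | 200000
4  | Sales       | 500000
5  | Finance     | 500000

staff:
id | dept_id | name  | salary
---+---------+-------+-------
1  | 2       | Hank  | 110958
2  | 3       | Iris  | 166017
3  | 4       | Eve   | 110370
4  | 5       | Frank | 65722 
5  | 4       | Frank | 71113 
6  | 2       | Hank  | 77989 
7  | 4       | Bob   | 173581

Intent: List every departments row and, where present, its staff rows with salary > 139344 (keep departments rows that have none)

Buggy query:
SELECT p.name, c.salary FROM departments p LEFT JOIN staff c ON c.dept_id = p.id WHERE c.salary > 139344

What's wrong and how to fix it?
Bug: A WHERE condition on the right-hand table after LEFT JOIN drops unmatched parents

Fix: Put 'c.salary > 139344' in the JOIN's ON clause instead of WHERE

Corrected query:
SELECT p.name, c.salary FROM departments p LEFT JOIN staff c ON c.dept_id = p.id AND c.salary > 139344

Result:
name        | salary
------------+-------
HR          | NULL  
Marketing   | NULL  
Engineering | 166017
Sales       | 173581
Finance     | NULL  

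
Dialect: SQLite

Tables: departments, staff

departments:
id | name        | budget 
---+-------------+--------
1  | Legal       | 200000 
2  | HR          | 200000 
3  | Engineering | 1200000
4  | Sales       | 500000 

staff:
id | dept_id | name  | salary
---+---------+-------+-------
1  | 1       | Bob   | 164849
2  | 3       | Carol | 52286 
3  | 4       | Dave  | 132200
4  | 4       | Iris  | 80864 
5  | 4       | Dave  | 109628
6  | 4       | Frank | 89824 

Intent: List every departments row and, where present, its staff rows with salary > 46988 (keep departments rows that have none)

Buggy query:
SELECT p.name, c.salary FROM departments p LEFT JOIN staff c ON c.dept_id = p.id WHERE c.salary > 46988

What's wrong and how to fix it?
Bug: Filtering c.salary in WHERE discards the NULL rows produced by LEFT JOIN, turning it into an inner join

Fix: Move the right-table condition into the ON clause so unmatched parents are kept

Corrected query:
SELECT p.name, c.salary FROM departments p LEFT JOIN staff c ON c.dept_id = p.id AND c.salary > 46988

Result:
name        | salary
------------+-------
Legal       | 164849
HR          | NULL  
Engineering | 52286 
Sales       | 80864 
Sales       | 89824 
Sales       | 109628
Sales       | 132200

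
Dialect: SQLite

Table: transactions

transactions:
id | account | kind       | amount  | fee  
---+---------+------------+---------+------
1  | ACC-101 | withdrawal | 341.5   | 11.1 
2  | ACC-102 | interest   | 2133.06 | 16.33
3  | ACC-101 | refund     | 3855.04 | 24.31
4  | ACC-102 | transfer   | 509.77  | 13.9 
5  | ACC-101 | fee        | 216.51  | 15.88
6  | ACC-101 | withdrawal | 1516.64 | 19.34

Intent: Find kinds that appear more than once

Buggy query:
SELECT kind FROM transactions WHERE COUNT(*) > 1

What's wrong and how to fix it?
Bug: COUNT(*) is an aggregate and cannot be used in WHERE

Fix: Group first, then use HAVING for the count condition

Corrected query:
SELECT kind FROM transactions GROUP BY kind HAVING COUNT(*) > 1

Result:
kind      
----------
withdrawal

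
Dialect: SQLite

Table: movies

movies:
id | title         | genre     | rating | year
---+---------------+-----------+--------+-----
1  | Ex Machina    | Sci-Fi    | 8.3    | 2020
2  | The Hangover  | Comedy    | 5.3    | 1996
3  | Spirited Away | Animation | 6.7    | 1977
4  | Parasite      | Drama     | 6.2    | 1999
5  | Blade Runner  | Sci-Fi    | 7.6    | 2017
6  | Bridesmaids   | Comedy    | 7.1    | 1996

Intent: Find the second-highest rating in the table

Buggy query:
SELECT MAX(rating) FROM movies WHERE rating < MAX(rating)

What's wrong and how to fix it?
Bug: The inner MAX is an aggregate inside WHERE, which is not allowed

Fix: Compute the overall MAX in a subquery, then take MAX of rows below it

Corrected query:
SELECT MAX(rating) FROM movies WHERE rating < (SELECT MAX(rating) FROM movies)

Result:
MAX(rating)
-----------
7.6        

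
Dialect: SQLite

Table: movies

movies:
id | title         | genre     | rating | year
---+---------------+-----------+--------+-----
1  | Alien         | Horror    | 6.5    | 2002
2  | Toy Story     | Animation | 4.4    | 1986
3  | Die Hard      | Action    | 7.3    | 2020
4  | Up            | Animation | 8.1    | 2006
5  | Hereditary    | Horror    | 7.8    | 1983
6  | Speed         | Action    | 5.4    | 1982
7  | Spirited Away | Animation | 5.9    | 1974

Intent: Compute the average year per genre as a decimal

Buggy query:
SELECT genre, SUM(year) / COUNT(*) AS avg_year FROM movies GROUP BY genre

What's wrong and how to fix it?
Bug: SUM(year) and COUNT(*) are both integers; the division truncates the fractional part

Fix: Multiply by 1.0 (or CAST to REAL) to force floating-point division

Corrected query:
SELECT genre, SUM(year) * 1.0 / COUNT(*) AS avg_year FROM movies GROUP BY genre

Result:
genre     | avg_year   
----------+------------
Action    | 2001       
Animation | 1988.666667
Horror    | 1992.5     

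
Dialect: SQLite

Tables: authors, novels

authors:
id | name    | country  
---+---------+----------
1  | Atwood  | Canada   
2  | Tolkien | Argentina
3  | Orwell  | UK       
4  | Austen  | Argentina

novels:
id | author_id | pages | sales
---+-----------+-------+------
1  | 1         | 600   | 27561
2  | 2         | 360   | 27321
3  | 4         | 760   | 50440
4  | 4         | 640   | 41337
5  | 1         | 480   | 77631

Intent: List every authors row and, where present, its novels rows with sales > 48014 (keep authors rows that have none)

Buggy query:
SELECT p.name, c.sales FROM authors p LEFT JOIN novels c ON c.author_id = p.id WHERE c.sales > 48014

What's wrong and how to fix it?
Bug: A WHERE condition on the right-hand table after LEFT JOIN drops unmatched parents

Fix: Move the right-table condition into the ON clause so unmatched parents are kept

Corrected query:
SELECT p.name, c.sales FROM authors p LEFT JOIN novels c ON c.author_id = p.id AND c.sales > 48014

Result:
name    | sales
--------+------
Atwood  | 77631
Tolkien | NULL 
Orwell  | NULL 
Austen  | 50440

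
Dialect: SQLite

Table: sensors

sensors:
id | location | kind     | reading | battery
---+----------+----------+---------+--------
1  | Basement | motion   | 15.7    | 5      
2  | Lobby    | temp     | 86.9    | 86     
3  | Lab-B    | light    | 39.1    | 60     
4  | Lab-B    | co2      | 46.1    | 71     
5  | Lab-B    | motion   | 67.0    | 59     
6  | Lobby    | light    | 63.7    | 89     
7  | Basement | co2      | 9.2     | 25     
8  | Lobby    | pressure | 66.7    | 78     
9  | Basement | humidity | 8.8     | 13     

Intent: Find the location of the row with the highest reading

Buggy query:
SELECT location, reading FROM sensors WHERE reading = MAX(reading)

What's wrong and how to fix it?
Bug: WHERE is evaluated per row; an aggregate over the whole table isn't defined there

Fix: Wrap MAX in a scalar subquery so WHERE compares against a single value

Corrected query:
SELECT location, reading FROM sensors WHERE reading = (SELECT MAX(reading) FROM sensors)

Result:
location | reading
---------+--------
Lobby    | 86.9   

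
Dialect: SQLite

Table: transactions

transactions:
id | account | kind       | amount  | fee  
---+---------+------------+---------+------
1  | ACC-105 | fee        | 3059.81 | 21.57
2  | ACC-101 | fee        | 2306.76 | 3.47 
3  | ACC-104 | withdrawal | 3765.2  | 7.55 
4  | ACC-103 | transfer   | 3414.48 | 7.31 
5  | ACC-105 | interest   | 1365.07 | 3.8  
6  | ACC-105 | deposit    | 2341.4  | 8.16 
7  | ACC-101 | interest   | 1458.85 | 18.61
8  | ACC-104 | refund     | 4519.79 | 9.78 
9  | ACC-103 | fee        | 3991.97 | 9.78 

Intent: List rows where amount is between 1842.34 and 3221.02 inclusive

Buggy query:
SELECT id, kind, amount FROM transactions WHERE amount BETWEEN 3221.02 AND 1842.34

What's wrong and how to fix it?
Bug: BETWEEN expects the lower bound first; with 3221.02 AND 1842.34 the range is empty

Fix: Write BETWEEN 1842.34 AND 3221.02

Corrected query:
SELECT id, kind, amount FROM transactions WHERE amount BETWEEN 1842.34 AND 3221.02

Result:
id | kind    | amount 
---+---------+--------
1  | fee     | 3059.81
2  | fee     | 2306.76
6  | deposit | 2341.4 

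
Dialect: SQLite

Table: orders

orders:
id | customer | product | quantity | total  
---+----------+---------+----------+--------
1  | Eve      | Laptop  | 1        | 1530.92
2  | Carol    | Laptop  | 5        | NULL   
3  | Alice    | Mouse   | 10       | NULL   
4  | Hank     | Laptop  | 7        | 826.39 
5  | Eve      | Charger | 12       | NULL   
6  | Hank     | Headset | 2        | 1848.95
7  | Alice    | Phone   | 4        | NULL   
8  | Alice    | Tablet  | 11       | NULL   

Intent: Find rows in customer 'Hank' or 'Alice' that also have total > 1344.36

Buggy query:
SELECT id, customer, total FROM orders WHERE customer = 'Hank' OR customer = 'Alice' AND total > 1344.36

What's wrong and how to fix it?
Bug: AND binds tighter than OR, so this parses as customer = 'Hank' OR (customer = 'Alice' AND total > 1344.36)

Fix: Group the OR with parentheses (or use IN), then AND the threshold

Corrected query:
SELECT id, customer, total FROM orders WHERE (customer = 'Hank' OR customer = 'Alice') AND total > 1344.36

Result:
id | customer | total  
---+----------+--------
6  | Hank     | 1848.95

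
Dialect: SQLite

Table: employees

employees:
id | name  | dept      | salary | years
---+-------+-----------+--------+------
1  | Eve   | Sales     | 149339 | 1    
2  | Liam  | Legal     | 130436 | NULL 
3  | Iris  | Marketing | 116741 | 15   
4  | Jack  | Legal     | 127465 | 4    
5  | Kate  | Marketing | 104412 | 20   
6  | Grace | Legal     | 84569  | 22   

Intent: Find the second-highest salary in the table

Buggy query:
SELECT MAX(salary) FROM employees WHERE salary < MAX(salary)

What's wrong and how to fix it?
Bug: MAX(salary) on the right of the comparison is an aggregate-in-WHERE error

Fix: Compute the overall MAX in a subquery, then take MAX of rows below it

Corrected query:
SELECT MAX(salary) FROM employees WHERE salary < (SELECT MAX(salary) FROM employees)

Result:
MAX(salary)
-----------
130436     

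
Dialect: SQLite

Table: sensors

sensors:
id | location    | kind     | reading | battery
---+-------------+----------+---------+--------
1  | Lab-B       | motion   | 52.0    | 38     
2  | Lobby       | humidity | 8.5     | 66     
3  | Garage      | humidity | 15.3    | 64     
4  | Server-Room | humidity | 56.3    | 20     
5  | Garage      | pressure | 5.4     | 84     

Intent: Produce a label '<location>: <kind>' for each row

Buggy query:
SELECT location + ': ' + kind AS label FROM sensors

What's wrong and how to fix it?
Bug: SQLite uses || for string concatenation; + coerces text to numbers (yielding 0)

Fix: Use the || operator for string concatenation

Corrected query:
SELECT location || ': ' || kind AS label FROM sensors

Result:
label                
---------------------
Lab-B: motion        
Lobby: humidity      
Garage: humidity     
Server-Room: humidity
Garage: pressure     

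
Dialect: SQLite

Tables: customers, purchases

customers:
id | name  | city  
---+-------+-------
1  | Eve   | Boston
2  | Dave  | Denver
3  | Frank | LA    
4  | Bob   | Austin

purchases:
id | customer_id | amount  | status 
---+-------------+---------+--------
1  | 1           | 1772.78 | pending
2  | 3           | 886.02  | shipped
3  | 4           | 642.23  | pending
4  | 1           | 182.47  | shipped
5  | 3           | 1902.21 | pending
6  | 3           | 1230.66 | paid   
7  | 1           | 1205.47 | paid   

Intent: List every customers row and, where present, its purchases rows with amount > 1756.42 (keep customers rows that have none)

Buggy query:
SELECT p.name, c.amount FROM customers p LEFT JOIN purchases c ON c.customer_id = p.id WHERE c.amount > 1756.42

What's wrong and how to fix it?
Bug: A WHERE condition on the right-hand table after LEFT JOIN drops unmatched parents

Fix: Move the right-table condition into the ON clause so unmatched parents are kept

Corrected query:
SELECT p.name, c.amount FROM customers p LEFT JOIN purchases c ON c.customer_id = p.id AND c.amount > 1756.42

Result:
name  | amount 
------+--------
Eve   | 1772.78
Dave  | NULL   
Frank | 1902.21
Bob   | NULL   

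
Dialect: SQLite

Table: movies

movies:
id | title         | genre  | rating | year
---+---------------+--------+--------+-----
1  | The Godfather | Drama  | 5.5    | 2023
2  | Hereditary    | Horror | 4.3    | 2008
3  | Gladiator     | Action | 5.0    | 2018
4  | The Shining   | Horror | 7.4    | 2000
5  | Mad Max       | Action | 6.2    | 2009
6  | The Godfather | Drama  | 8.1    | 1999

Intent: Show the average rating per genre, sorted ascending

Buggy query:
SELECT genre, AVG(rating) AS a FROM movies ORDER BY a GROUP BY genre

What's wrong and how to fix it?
Bug: ORDER BY appears before GROUP BY; SQL clause order requires GROUP BY first

Fix: Reorder: SELECT … FROM … GROUP BY … ORDER BY …

Corrected query:
SELECT genre, AVG(rating) AS a FROM movies GROUP BY genre ORDER BY a

Result:
genre  | a   
-------+-----
Action | 5.6 
Horror | 5.85
Drama  | 6.8 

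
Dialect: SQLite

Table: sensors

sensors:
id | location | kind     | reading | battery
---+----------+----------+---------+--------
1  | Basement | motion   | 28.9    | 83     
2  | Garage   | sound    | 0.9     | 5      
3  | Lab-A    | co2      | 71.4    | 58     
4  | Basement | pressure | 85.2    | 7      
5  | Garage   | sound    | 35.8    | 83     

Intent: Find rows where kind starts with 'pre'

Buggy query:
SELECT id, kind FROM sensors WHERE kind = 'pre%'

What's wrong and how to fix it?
Bug: Wildcards only work with LIKE; '=' treats '%' as a literal character

Fix: Replace '=' with LIKE so 'pre%' is treated as a pattern

Corrected query:
SELECT id, kind FROM sensors WHERE kind LIKE 'pre%'

Result:
id | kind    
---+---------
4  | pressure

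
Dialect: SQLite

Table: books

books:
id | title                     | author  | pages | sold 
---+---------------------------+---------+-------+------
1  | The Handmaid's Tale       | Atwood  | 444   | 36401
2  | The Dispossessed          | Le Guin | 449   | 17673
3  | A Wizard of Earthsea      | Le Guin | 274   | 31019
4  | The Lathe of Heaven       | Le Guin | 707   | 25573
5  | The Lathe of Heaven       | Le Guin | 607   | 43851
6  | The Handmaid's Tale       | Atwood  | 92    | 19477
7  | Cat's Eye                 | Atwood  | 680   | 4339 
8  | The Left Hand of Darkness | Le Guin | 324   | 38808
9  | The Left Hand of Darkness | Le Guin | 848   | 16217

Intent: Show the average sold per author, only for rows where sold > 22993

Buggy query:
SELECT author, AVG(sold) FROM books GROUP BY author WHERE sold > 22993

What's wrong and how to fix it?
Bug: Row-level WHERE must come before GROUP BY in the clause order

Fix: Move the WHERE clause before GROUP BY

Corrected query:
SELECT author, AVG(sold) FROM books WHERE sold > 22993 GROUP BY author

Result:
author  | AVG(sold)
--------+----------
Atwood  | 36401    
Le Guin | 34812.75 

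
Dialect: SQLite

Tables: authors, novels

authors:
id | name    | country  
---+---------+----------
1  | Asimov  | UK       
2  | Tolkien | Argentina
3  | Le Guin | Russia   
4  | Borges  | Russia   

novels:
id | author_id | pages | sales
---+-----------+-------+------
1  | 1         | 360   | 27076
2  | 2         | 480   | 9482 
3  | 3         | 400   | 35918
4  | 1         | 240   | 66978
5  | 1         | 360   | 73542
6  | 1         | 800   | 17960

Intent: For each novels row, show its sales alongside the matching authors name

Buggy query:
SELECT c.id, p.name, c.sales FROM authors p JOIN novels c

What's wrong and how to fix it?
Bug: Missing join condition: each novels row is matched to all authors rows instead of just its own

Fix: Specify the join condition linking the foreign key to the parent id

Corrected query:
SELECT c.id, p.name, c.sales FROM authors p JOIN novels c ON c.author_id = p.id

Result:
id | name    | sales
---+---------+------
1  | Asimov  | 27076
2  | Tolkien | 9482 
3  | Le Guin | 35918
4  | Asimov  | 66978
5  | Asimov  | 73542
6  | Asimov  | 17960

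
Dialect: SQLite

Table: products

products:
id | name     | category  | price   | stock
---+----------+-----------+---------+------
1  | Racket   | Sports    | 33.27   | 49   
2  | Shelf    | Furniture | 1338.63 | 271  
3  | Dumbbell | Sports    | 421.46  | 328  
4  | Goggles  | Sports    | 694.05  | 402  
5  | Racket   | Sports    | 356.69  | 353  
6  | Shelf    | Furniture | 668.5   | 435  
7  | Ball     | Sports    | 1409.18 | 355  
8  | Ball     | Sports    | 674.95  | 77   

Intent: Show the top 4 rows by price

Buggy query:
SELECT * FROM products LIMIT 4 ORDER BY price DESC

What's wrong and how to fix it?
Bug: LIMIT must come after ORDER BY

Fix: Sort with ORDER BY, then apply LIMIT

Corrected query:
SELECT * FROM products ORDER BY price DESC LIMIT 4

Result:
id | name    | category  | price   | stock
---+---------+-----------+---------+------
7  | Ball    | Sports    | 1409.18 | 355  
2  | Shelf   | Furniture | 1338.63 | 271  
4  | Goggles | Sports    | 694.05  | 402  
8  | Ball    | Sports    | 674.95  | 77   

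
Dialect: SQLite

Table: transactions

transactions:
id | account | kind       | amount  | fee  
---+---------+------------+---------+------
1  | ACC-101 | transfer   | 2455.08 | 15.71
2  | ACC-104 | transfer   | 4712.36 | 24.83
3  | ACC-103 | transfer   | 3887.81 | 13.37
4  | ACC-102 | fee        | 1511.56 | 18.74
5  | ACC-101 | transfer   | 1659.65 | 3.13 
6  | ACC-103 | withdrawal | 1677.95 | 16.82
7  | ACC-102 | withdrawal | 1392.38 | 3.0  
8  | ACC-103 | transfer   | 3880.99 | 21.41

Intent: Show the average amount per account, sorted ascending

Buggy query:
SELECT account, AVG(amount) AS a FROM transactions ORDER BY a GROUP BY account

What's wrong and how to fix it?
Bug: ORDER BY appears before GROUP BY; SQL clause order requires GROUP BY first

Fix: Move ORDER BY to the end, after GROUP BY

Corrected query:
SELECT account, AVG(amount) AS a FROM transactions GROUP BY account ORDER BY a

Result:
account | a          
--------+------------
ACC-102 | 1451.97    
ACC-101 | 2057.365   
ACC-103 | 3148.916667
ACC-104 | 4712.36    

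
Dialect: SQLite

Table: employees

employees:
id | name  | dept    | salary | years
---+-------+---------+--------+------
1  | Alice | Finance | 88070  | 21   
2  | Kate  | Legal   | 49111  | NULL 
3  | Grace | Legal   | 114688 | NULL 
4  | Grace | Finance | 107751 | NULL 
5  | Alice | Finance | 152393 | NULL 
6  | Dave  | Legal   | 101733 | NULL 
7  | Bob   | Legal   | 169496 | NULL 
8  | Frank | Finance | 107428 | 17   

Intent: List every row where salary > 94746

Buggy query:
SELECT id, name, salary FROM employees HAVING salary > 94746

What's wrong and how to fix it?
Bug: This is a non-aggregate query (no GROUP BY, no aggregates), so in SQLite the HAVING clause is invalid here; a row-level condition belongs in WHERE

Fix: Replace HAVING with WHERE since the condition applies to individual rows

Corrected query:
SELECT id, name, salary FROM employees WHERE salary > 94746

Result:
id | name  | salary
---+-------+-------
3  | Grace | 114688
4  | Grace | 107751
5  | Alice | 152393
6  | Dave  | 101733
7  | Bob   | 169496
8  | Frank | 107428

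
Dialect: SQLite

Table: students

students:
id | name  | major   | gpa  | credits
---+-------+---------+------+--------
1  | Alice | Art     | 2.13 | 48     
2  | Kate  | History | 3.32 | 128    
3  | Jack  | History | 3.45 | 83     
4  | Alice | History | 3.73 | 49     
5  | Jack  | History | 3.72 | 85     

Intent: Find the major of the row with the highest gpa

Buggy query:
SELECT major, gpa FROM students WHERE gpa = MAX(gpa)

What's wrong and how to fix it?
Bug: MAX(gpa) is an aggregate and cannot be used directly in WHERE

Fix: Wrap MAX in a scalar subquery so WHERE compares against a single value

Corrected query:
SELECT major, gpa FROM students WHERE gpa = (SELECT MAX(gpa) FROM students)

Result:
major   | gpa 
--------+-----
History | 3.73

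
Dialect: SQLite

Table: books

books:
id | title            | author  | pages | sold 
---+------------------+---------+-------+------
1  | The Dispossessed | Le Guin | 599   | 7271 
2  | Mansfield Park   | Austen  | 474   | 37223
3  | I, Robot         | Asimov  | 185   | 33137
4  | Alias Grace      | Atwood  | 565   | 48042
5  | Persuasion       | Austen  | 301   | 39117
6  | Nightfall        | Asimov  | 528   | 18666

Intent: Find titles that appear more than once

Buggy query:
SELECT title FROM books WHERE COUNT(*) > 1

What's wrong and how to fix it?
Bug: COUNT(*) is an aggregate and cannot be used in WHERE

Fix: GROUP BY title, then filter groups with HAVING COUNT(*) > 1

Corrected query:
SELECT title FROM books GROUP BY title HAVING COUNT(*) > 1

Result:
(no rows)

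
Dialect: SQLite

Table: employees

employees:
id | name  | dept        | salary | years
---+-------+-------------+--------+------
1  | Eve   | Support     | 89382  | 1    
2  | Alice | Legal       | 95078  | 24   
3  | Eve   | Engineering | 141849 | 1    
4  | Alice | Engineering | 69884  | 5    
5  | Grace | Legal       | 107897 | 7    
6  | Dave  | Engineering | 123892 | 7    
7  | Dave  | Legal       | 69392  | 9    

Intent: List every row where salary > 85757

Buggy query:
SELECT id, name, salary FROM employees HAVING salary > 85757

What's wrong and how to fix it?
Bug: This is a non-aggregate query (no GROUP BY, no aggregates), so in SQLite the HAVING clause is invalid here; a row-level condition belongs in WHERE

Fix: Replace HAVING with WHERE since the condition applies to individual rows

Corrected query:
SELECT id, name, salary FROM employees WHERE salary > 85757

Result:
id | name  | salary
---+-------+-------
1  | Eve   | 89382 
2  | Alice | 95078 
3  | Eve   | 141849
5  | Grace | 107897
6  | Dave  | 123892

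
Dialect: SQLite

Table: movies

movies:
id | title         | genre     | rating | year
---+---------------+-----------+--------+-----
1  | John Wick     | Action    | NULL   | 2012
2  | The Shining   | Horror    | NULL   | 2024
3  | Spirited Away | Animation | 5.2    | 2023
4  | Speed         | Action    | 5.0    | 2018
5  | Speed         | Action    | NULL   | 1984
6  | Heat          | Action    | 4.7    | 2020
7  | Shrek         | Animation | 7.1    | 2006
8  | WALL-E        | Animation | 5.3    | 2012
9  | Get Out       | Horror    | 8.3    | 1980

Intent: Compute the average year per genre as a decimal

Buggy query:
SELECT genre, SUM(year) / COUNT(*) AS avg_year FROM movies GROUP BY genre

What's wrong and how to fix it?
Bug: SUM(year) and COUNT(*) are both integers; the division truncates the fractional part

Fix: Multiply by 1.0 (or CAST to REAL) to force floating-point division

Corrected query:
SELECT genre, SUM(year) * 1.0 / COUNT(*) AS avg_year FROM movies GROUP BY genre

Result:
genre     | avg_year   
----------+------------
Action    | 2008.5     
Animation | 2013.666667
Horror    | 2002       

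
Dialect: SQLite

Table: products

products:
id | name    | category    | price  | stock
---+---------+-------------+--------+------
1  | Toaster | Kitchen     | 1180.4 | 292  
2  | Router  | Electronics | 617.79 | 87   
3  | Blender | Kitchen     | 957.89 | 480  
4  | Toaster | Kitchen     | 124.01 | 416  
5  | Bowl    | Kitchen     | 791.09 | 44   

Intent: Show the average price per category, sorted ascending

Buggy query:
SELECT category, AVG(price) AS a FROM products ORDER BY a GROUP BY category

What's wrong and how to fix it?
Bug: GROUP BY must precede ORDER BY

Fix: Move ORDER BY to the end, after GROUP BY

Corrected query:
SELECT category, AVG(price) AS a FROM products GROUP BY category ORDER BY a

Result:
category    | a       
------------+---------
Electronics | 617.79  
Kitchen     | 763.3475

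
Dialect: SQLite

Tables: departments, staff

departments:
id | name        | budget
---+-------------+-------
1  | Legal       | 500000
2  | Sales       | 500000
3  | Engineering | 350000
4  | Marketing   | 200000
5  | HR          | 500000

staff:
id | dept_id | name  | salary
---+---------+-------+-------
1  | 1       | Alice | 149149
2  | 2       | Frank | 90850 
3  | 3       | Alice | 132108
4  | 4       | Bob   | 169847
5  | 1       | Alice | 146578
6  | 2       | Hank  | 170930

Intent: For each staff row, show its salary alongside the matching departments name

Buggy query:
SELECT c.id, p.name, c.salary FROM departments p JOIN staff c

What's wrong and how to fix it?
Bug: Missing join condition: each staff row is matched to all departments rows instead of just its own

Fix: Specify the join condition linking the foreign key to the parent id

Corrected query:
SELECT c.id, p.name, c.salary FROM departments p JOIN staff c ON c.dept_id = p.id

Result:
id | name        | salary
---+-------------+-------
1  | Legal       | 149149
2  | Sales       | 90850 
3  | Engineering | 132108
4  | Marketing   | 169847
5  | Legal       | 146578
6  | Sales       | 170930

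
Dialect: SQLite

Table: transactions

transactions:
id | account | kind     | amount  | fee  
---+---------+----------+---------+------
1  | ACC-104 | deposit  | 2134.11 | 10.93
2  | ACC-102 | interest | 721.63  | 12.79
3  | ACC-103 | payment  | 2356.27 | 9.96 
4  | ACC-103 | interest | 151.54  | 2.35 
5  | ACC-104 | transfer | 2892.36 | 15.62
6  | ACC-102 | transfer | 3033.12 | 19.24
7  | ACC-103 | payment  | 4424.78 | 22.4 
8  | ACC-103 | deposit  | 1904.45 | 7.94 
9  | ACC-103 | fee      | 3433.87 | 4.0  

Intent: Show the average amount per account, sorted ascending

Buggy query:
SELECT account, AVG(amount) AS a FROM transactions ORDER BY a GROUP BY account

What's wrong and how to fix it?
Bug: GROUP BY must precede ORDER BY

Fix: Move ORDER BY to the end, after GROUP BY

Corrected query:
SELECT account, AVG(amount) AS a FROM transactions GROUP BY account ORDER BY a

Result:
account | a       
--------+---------
ACC-102 | 1877.375
ACC-103 | 2454.182
ACC-104 | 2513.235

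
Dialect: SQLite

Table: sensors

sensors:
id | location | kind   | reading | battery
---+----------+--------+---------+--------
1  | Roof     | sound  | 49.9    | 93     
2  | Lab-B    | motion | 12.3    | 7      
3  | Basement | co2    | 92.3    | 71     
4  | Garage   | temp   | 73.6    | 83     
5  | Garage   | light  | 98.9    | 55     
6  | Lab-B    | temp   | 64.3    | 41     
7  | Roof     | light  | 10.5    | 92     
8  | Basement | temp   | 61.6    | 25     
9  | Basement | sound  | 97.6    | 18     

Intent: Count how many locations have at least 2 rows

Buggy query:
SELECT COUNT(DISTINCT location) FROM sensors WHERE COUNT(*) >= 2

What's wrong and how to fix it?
Bug: WHERE filters individual rows, not groups, so a group-level COUNT is invalid there

Fix: Group first with HAVING COUNT(*) >= 2, then COUNT the resulting groups

Corrected query:
SELECT COUNT(*) FROM (SELECT location FROM sensors GROUP BY location HAVING COUNT(*) >= 2)

Result:
COUNT(*)
--------
4       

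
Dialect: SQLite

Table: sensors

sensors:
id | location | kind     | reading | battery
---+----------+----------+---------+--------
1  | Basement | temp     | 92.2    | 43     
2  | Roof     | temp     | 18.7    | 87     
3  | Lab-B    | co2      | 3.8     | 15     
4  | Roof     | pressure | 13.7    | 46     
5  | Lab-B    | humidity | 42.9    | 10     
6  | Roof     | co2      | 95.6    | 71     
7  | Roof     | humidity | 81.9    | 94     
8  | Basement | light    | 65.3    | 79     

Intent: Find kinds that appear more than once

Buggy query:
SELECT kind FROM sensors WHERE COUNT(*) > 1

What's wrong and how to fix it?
Bug: COUNT(*) is an aggregate and cannot be used in WHERE

Fix: GROUP BY kind, then filter groups with HAVING COUNT(*) > 1

Corrected query:
SELECT kind FROM sensors GROUP BY kind HAVING COUNT(*) > 1

Result:
kind    
--------
co2     
humidity
temp    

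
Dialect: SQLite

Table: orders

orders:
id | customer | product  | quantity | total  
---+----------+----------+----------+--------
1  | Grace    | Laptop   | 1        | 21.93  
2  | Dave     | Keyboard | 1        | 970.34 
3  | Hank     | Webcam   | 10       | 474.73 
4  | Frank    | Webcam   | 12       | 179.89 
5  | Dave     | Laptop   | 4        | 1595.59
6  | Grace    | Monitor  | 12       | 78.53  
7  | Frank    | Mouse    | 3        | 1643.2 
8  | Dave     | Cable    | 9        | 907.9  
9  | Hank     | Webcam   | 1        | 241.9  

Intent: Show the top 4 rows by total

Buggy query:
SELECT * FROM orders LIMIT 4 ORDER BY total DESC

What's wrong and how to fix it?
Bug: LIMIT must come after ORDER BY

Fix: Swap the clauses: ORDER BY first, then LIMIT

Corrected query:
SELECT * FROM orders ORDER BY total DESC LIMIT 4

Result:
id | customer | product  | quantity | total  
---+----------+----------+----------+--------
7  | Frank    | Mouse    | 3        | 1643.2 
5  | Dave     | Laptop   | 4        | 1595.59
2  | Dave     | Keyboard | 1        | 970.34 
8  | Dave     | Cable    | 9        | 907.9  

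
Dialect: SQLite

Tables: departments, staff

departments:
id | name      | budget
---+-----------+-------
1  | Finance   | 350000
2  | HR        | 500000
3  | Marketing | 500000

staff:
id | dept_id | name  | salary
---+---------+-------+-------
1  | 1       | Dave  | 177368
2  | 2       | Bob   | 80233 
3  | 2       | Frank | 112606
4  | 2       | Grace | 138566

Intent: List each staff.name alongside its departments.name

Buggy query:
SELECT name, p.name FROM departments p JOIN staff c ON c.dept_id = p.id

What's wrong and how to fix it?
Bug: Both tables have a 'name' column; the unqualified reference is ambiguous

Fix: Qualify the column with its table alias (c.name)

Corrected query:
SELECT c.name, p.name FROM departments p JOIN staff c ON c.dept_id = p.id

Result:
name  | name   
------+--------
Dave  | Finance
Bob   | HR     
Frank | HR     
Grace | HR     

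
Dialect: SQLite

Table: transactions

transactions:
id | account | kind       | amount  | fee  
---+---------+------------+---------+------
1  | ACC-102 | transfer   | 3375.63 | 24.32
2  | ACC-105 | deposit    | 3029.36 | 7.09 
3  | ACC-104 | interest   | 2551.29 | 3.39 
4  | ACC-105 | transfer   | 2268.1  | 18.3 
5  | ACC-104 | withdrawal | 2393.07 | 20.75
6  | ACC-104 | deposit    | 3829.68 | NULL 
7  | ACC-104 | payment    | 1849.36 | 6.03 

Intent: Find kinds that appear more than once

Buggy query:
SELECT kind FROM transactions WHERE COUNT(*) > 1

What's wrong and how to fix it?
Bug: COUNT(*) is an aggregate and cannot be used in WHERE

Fix: Group first, then use HAVING for the count condition

Corrected query:
SELECT kind FROM transactions GROUP BY kind HAVING COUNT(*) > 1

Result:
kind    
--------
deposit 
transfer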